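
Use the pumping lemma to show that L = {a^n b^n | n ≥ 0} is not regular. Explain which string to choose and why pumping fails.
Language: L = {a^n b^n | n ≥ 0} (equal numbers of a's followed by b's)
Step 1: Assume for contradiction that L is regular, with pumping length p.
Step 2: Choose s = a^p b^p. Then s ∈ L (it has p a's followed by p b's) and |s| ≥ p.
Step 3: Consider any decomposition s = xyz with |xy| ≤ p and |y| > 0. Since |xy| ≤ p and the first p symbols of s are all a's, y = a^k for some k with 1 ≤ k ≤ p.
Step 4: Pumping up (i = 2): xy²z = a^(p+k) b^p, which has more a's than b's, so xy²z ∉ L.
This contradicts the pumping lemma, so L is not regular.

Final answer: Choose s = a^p b^p. Since |xy| ≤ p, y = a^k with k ≥ 1. Then xy²z = a^(p+k) b^p ∉ L.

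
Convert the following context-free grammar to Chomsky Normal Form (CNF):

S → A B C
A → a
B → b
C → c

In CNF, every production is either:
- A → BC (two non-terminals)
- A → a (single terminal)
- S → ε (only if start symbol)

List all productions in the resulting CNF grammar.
The grammar has no ε-productions or unit productions to eliminate.
A → a is already in CNF (single terminal) – keep it.
B → b is already in CNF (single terminal) – keep it.
C → c is already in CNF (single terminal) – keep it.
S → A B C has 3 symbols on the right: break it into binary productions S → A X0, X0 → B C.
Resulting CNF grammar (5 productions): A → a; B → b; C → c; S → A X0; X0 → B C

Final answer: A → a; B → b; C → c; S → A X0; X0 → B C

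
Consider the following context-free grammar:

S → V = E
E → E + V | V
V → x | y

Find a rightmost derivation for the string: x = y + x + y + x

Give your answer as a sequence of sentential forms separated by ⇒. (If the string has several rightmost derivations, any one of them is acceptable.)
Start with S.
Step 1: the rightmost non-terminal is S; apply S → V = E:  V = E
Step 2: the rightmost non-terminal is E; apply E → E + V:  V = E + V
Step 3: the rightmost non-terminal is V; apply V → x:  V = E + x
Step 4: the rightmost non-terminal is E; apply E → E + V:  V = E + V + x
Step 5: the rightmost non-terminal is V; apply V → y:  V = E + y + x
Step 6: the rightmost non-terminal is E; apply E → E + V:  V = E + V + y + x
Step 7: the rightmost non-terminal is V; apply V → x:  V = E + x + y + x
Step 8: the rightmost non-terminal is E; apply E → V:  V = V + x + y + x
Step 9: the rightmost non-terminal is V; apply V → y:  V = y + x + y + x
Step 10: the rightmost non-terminal is V; apply V → x:  x = y + x + y + x

Final answer: S ⇒ V = E ⇒ V = E + V ⇒ V = E + x ⇒ V = E + V + x ⇒ V = E + y + x ⇒ V = E + V + y + x ⇒ V = E + x + y + x ⇒ V = V + x + y + x ⇒ V = y + x + y + x ⇒ x = y + x + y + x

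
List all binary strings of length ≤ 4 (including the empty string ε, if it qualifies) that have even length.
Checking every binary string of length 0 to 4:
  Length 0: accepted: ε | rejected: (none)
  Length 1: accepted: (none) | rejected: 0, 1
  Length 2: accepted: 00, 01, 10, 11 | rejected: (none)
  Length 3: accepted: (none) | rejected: 000, 001, 010, 011, 100, 101, 110, 111
  Length 4: accepted: 0000, 0001, 0010, 0011, 0100, 0101, 0110, 0111, 1000, 1001, 1010, 1011, 1100, 1101, 1110, 1111 | rejected: (none)
Total: 21 string(s).

Final answer: ε, 00, 01, 10, 11, 0000, 0001, 0010, 0011, 0100, 0101, 0110, 0111, 1000, 1001, 1010, 1011, 1100, 1101, 1110, 1111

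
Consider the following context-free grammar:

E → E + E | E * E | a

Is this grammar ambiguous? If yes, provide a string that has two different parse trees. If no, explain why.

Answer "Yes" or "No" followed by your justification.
Two different leftmost derivations of a + a * a:
  (1) E ⇒ E + E ⇒ a + E ⇒ a + E * E ⇒ a + a * E ⇒ a + a * a   (tree groups a + (a * a))
  (2) E ⇒ E * E ⇒ E + E * E ⇒ a + E * E ⇒ a + a * E ⇒ a + a * a   (tree groups (a + a) * a)
Two distinct leftmost derivations = two distinct parse trees, so the grammar is ambiguous.

Final answer: Yes - the string 'a + a * a' has two distinct leftmost derivations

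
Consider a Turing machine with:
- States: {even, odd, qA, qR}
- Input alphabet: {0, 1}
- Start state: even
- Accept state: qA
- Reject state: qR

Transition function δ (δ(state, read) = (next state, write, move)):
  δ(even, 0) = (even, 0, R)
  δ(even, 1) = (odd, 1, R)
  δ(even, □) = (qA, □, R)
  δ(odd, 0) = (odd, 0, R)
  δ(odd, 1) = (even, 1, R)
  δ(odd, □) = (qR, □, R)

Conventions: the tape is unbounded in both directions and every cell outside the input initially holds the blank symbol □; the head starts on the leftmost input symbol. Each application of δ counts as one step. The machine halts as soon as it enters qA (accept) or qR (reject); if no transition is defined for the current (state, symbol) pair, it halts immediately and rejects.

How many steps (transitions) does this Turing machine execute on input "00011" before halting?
Step 0: [even]00011 (head at position 0)
Step 1: δ(even, 0) = (even, 0, R)  ⊢  0[even]0011 (head at position 1)
Step 2: δ(even, 0) = (even, 0, R)  ⊢  00[even]011 (head at position 2)
Step 3: δ(even, 0) = (even, 0, R)  ⊢  000[even]11 (head at position 3)
Step 4: δ(even, 1) = (odd, 1, R)  ⊢  0001[odd]1 (head at position 4)
Step 5: δ(odd, 1) = (even, 1, R)  ⊢  00011[even]□ (head at position 5)
Step 6: δ(even, □) = (qA, □, R)  ⊢  00011□[qA]□ (head at position 6)
The machine is in qA, so it halts and accepts.
Number of transitions executed: 6.

Final answer: 6 steps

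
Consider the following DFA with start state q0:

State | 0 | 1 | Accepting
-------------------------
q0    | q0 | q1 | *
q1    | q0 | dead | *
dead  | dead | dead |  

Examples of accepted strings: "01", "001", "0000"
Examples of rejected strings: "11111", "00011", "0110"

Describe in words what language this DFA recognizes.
binary strings with no two consecutive 1s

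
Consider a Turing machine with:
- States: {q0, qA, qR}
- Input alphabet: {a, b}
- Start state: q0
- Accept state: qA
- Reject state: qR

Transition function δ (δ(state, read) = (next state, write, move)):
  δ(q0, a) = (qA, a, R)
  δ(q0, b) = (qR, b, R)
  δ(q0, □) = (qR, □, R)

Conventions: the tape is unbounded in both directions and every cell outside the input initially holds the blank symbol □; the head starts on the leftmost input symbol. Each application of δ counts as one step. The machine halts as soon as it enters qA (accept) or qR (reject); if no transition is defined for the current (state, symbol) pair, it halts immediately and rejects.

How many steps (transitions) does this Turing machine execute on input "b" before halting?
Step 0: [q0]b (head at position 0)
Step 1: δ(q0, b) = (qR, b, R)  ⊢  b[qR]□ (head at position 1)
The machine is in qR, so it halts and rejects.
Number of transitions executed: 1.

Final answer: 1 steps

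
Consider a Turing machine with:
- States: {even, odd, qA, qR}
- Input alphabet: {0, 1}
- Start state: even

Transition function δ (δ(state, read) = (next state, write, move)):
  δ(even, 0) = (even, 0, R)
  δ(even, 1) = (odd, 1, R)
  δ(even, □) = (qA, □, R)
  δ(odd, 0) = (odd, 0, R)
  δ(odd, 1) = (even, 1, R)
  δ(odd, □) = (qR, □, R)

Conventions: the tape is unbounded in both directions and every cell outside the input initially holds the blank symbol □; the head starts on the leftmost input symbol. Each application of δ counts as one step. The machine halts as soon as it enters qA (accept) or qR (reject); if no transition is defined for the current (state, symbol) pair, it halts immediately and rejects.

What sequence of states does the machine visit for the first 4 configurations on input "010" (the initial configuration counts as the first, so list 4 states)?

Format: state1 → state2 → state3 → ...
Step 0: [even]010 (head at position 0)
Step 1: δ(even, 0) = (even, 0, R)  ⊢  0[even]10 (head at position 1)
Step 2: δ(even, 1) = (odd, 1, R)  ⊢  01[odd]0 (head at position 2)
Step 3: δ(odd, 0) = (odd, 0, R)  ⊢  010[odd]□ (head at position 3)
Reading off the states of these 4 configurations: even → even → odd → odd

Final answer: even → even → odd → odd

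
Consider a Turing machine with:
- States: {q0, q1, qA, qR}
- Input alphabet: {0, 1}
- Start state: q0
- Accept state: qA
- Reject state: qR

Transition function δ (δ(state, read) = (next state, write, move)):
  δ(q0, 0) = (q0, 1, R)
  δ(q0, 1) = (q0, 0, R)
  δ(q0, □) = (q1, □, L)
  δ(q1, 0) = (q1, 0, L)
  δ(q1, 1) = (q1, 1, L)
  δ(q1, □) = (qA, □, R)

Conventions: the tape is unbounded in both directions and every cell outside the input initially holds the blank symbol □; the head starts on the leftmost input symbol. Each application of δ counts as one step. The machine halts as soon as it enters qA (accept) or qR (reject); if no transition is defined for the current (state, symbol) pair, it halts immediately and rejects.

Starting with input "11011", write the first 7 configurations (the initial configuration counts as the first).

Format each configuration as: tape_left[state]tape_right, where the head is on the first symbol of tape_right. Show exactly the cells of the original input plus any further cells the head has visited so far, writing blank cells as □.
Step 0: [q0]11011 (head at position 0)
Step 1: δ(q0, 1) = (q0, 0, R)  ⊢  0[q0]1011 (head at position 1)
Step 2: δ(q0, 1) = (q0, 0, R)  ⊢  00[q0]011 (head at position 2)
Step 3: δ(q0, 0) = (q0, 1, R)  ⊢  001[q0]11 (head at position 3)
Step 4: δ(q0, 1) = (q0, 0, R)  ⊢  0010[q0]1 (head at position 4)
Step 5: δ(q0, 1) = (q0, 0, R)  ⊢  00100[q0]□ (head at position 5)
Step 6: δ(q0, □) = (q1, □, L)  ⊢  0010[q1]0□ (head at position 4)

Final answer: [q0]11011 ⊢ 0[q0]1011 ⊢ 00[q0]011 ⊢ 001[q0]11 ⊢ 0010[q0]1 ⊢ 00100[q0]□ ⊢ 0010[q1]0□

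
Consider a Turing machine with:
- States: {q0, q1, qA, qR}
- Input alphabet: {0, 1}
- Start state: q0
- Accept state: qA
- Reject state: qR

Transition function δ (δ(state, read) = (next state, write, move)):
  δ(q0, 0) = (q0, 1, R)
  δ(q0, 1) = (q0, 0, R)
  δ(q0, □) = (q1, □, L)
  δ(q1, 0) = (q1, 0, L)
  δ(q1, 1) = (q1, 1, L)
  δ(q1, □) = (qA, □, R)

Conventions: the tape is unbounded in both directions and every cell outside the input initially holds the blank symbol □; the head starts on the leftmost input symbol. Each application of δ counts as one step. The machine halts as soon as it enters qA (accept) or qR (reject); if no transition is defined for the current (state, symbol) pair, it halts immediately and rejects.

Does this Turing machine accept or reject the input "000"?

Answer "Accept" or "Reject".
Step 0: [q0]000 (head at position 0)
Step 1: δ(q0, 0) = (q0, 1, R)  ⊢  1[q0]00 (head at position 1)
Step 2: δ(q0, 0) = (q0, 1, R)  ⊢  11[q0]0 (head at position 2)
Step 3: δ(q0, 0) = (q0, 1, R)  ⊢  111[q0]□ (head at position 3)
Step 4: δ(q0, □) = (q1, □, L)  ⊢  11[q1]1□ (head at position 2)
Step 5: δ(q1, 1) = (q1, 1, L)  ⊢  1[q1]11□ (head at position 1)
Step 6: δ(q1, 1) = (q1, 1, L)  ⊢  [q1]111□ (head at position 0)
Step 7: δ(q1, 1) = (q1, 1, L)  ⊢  [q1]□111□ (head at position -1)
Step 8: δ(q1, □) = (qA, □, R)  ⊢  □[qA]111□ (head at position 0)
The machine is in qA, so it halts and accepts.

Final answer: Accept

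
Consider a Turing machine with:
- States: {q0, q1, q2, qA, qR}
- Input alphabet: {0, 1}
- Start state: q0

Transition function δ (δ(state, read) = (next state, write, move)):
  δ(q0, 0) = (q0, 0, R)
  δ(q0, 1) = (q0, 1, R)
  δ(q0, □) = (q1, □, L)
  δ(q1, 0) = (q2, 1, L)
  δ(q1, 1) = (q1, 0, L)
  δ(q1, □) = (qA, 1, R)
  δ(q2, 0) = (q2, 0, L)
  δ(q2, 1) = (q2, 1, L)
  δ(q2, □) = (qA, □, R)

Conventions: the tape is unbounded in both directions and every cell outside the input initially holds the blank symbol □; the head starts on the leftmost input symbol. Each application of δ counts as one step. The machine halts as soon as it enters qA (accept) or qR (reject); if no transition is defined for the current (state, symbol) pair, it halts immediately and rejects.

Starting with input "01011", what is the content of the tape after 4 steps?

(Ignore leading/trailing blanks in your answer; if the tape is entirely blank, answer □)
Step 0: [q0]01011 (head at position 0)
Step 1: δ(q0, 0) = (q0, 0, R)  ⊢  0[q0]1011 (head at position 1)
Step 2: δ(q0, 1) = (q0, 1, R)  ⊢  01[q0]011 (head at position 2)
Step 3: δ(q0, 0) = (q0, 0, R)  ⊢  010[q0]11 (head at position 3)
Step 4: δ(q0, 1) = (q0, 1, R)  ⊢  0101[q0]1 (head at position 4)
Tape after 4 steps (ignoring surrounding blanks): 01011

Final answer: Tape: 01011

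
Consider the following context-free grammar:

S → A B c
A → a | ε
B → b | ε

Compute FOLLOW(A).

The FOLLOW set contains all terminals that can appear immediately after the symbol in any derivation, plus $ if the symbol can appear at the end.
A occurs in S → A B c followed by B c. Add FIRST(B) minus ε = {b}; B is nullable (B → ε), so what follows B can also follow A: the terminal c. FOLLOW(A) = {b, c}.

Final answer: {b, c}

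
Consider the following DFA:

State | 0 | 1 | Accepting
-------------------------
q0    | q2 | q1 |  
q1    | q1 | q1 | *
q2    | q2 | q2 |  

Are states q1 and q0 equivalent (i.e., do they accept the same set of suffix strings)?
Try the suffix ε (the empty string).
From q1: q1 — accepting.
From q0: q0 — not accepting.
The two states disagree on this suffix, so they are not equivalent.

Final answer: No. Distinguishing string: ε (the empty string) - accepted from q1 but not from q0.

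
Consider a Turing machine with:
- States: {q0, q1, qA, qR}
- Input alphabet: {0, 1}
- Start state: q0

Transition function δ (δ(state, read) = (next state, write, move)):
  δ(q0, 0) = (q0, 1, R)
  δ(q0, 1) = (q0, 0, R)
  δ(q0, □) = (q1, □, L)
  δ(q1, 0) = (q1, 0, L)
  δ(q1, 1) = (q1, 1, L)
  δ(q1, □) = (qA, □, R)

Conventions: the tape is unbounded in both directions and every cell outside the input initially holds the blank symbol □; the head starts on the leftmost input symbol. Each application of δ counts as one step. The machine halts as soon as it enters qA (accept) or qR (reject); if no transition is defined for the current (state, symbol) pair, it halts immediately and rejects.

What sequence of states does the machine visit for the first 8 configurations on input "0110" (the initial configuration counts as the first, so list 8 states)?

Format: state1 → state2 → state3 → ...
Step 0: [q0]0110 (head at position 0)
Step 1: δ(q0, 0) = (q0, 1, R)  ⊢  1[q0]110 (head at position 1)
Step 2: δ(q0, 1) = (q0, 0, R)  ⊢  10[q0]10 (head at position 2)
Step 3: δ(q0, 1) = (q0, 0, R)  ⊢  100[q0]0 (head at position 3)
Step 4: δ(q0, 0) = (q0, 1, R)  ⊢  1001[q0]□ (head at position 4)
Step 5: δ(q0, □) = (q1, □, L)  ⊢  100[q1]1□ (head at position 3)
Step 6: δ(q1, 1) = (q1, 1, L)  ⊢  10[q1]01□ (head at position 2)
Step 7: δ(q1, 0) = (q1, 0, L)  ⊢  1[q1]001□ (head at position 1)
Reading off the states of these 8 configurations: q0 → q0 → q0 → q0 → q0 → q1 → q1 → q1

Final answer: q0 → q0 → q0 → q0 → q0 → q1 → q1 → q1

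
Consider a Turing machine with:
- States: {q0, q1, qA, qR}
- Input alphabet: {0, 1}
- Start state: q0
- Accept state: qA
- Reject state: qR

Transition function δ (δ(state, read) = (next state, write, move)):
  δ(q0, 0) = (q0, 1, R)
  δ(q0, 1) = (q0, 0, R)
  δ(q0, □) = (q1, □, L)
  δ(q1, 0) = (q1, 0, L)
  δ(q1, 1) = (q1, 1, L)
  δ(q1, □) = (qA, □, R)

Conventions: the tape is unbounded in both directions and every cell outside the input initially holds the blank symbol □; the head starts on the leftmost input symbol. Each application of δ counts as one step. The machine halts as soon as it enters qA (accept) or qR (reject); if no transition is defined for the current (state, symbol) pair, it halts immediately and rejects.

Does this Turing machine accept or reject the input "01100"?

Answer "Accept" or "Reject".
Step 0: [q0]01100 (head at position 0)
Step 1: δ(q0, 0) = (q0, 1, R)  ⊢  1[q0]1100 (head at position 1)
Step 2: δ(q0, 1) = (q0, 0, R)  ⊢  10[q0]100 (head at position 2)
Step 3: δ(q0, 1) = (q0, 0, R)  ⊢  100[q0]00 (head at position 3)
Step 4: δ(q0, 0) = (q0, 1, R)  ⊢  1001[q0]0 (head at position 4)
Step 5: δ(q0, 0) = (q0, 1, R)  ⊢  10011[q0]□ (head at position 5)
Step 6: δ(q0, □) = (q1, □, L)  ⊢  1001[q1]1□ (head at position 4)
Step 7: δ(q1, 1) = (q1, 1, L)  ⊢  100[q1]11□ (head at position 3)
Step 8: δ(q1, 1) = (q1, 1, L)  ⊢  10[q1]011□ (head at position 2)
Step 9: δ(q1, 0) = (q1, 0, L)  ⊢  1[q1]0011□ (head at position 1)
Step 10: δ(q1, 0) = (q1, 0, L)  ⊢  [q1]10011□ (head at position 0)
Step 11: δ(q1, 1) = (q1, 1, L)  ⊢  [q1]□10011□ (head at position -1)
Step 12: δ(q1, □) = (qA, □, R)  ⊢  □[qA]10011□ (head at position 0)
The machine is in qA, so it halts and accepts.

Final answer: Accept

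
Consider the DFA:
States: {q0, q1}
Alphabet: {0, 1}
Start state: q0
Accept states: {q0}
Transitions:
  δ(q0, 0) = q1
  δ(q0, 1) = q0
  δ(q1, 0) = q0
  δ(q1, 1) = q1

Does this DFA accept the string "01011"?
Processing string "01011":
  q0 --0--> q1
  q1 --1--> q1
  q1 --0--> q0
  q0 --1--> q0
  q0 --1--> q0
Final state: q0
Accept states: {q0}
q0 is an accept state, so the string is accepted.

Final answer: Yes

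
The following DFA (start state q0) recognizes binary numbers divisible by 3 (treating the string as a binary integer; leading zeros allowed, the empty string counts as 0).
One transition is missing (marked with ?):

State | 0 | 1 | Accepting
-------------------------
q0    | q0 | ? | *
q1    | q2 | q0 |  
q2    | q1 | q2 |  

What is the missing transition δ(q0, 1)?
q1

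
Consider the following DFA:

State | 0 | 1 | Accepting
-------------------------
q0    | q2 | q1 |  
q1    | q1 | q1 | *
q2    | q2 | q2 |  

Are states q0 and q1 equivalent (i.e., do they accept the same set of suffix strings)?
Try the suffix ε (the empty string).
From q0: q0 — not accepting.
From q1: q1 — accepting.
The two states disagree on this suffix, so they are not equivalent.

Final answer: No. Distinguishing string: ε (the empty string) - accepted from q1 but not from q0.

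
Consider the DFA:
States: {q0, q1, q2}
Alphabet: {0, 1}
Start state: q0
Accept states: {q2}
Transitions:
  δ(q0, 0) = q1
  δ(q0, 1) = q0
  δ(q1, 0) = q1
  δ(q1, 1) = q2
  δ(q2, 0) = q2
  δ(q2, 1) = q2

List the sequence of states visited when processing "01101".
Starting at q0
Read '0': q0 -> q1
Read '1': q1 -> q2
Read '1': q2 -> q2
Read '0': q2 -> q2
Read '1': q2 -> q2

Final answer: q0 -> q1 -> q2 -> q2 -> q2 -> q2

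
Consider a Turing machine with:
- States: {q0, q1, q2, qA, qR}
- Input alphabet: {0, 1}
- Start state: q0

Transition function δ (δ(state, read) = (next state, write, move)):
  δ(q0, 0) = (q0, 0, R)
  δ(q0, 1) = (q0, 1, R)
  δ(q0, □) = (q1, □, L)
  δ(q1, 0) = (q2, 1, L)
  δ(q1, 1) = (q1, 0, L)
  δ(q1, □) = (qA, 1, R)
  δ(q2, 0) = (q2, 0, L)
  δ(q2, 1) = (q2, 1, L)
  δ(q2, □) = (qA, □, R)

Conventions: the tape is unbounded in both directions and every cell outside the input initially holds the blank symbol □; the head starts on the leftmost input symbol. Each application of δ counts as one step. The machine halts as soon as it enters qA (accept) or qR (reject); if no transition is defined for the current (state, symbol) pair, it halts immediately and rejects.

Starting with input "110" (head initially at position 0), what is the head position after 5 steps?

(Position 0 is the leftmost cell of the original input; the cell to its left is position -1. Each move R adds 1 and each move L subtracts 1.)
Step 0: [q0]110 (head at position 0)
Step 1: δ(q0, 1) = (q0, 1, R)  ⊢  1[q0]10 (head at position 1)
Step 2: δ(q0, 1) = (q0, 1, R)  ⊢  11[q0]0 (head at position 2)
Step 3: δ(q0, 0) = (q0, 0, R)  ⊢  110[q0]□ (head at position 3)
Step 4: δ(q0, □) = (q1, □, L)  ⊢  11[q1]0□ (head at position 2)
Step 5: δ(q1, 0) = (q2, 1, L)  ⊢  1[q2]11□ (head at position 1)
Head position after 5 steps: 1

Final answer: Position 1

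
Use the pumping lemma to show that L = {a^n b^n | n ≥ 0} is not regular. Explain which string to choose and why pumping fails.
Language: L = {a^n b^n | n ≥ 0} (equal numbers of a's followed by b's)
Step 1: Assume for contradiction that L is regular, with pumping length p.
Step 2: Choose s = a^p b^p. Then s ∈ L (it has p a's followed by p b's) and |s| ≥ p.
Step 3: Consider any decomposition s = xyz with |xy| ≤ p and |y| > 0. Since |xy| ≤ p and the first p symbols of s are all a's, y = a^k for some k with 1 ≤ k ≤ p.
Step 4: Pumping up (i = 2): xy²z = a^(p+k) b^p, which has more a's than b's, so xy²z ∉ L.
This contradicts the pumping lemma, so L is not regular.

Final answer: Choose s = a^p b^p. Since |xy| ≤ p, y = a^k with k ≥ 1. Then xy²z = a^(p+k) b^p ∉ L.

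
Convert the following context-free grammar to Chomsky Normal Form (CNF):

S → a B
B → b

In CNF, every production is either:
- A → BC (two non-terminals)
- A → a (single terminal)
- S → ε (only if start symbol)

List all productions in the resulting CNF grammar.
The grammar has no ε-productions or unit productions to eliminate.
S → a B has terminal a in a right-hand side of length ≥ 2: introduce T_a → a and use T_a in place of a.
B → b is already in CNF (single terminal) – keep it.
S → a B becomes S → T_a B.
Resulting CNF grammar (3 productions): T_a → a; B → b; S → T_a B

Final answer: T_a → a; B → b; S → T_a B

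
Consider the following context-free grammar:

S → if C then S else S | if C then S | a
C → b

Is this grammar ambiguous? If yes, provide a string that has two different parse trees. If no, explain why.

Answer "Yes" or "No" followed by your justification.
The 'dangling else' can attach to either if. Two leftmost derivations of  if b then if b then a else a:
  (1) S ⇒ if C then S else S ⇒ if b then S else S ⇒ if b then if C then S else S ⇒ if b then if b then S else S ⇒ if b then if b then a else S ⇒ if b then if b then a else a   (else belongs to the outer if)
  (2) S ⇒ if C then S ⇒ if b then S ⇒ if b then if C then S else S ⇒ if b then if b then S else S ⇒ if b then if b then a else S ⇒ if b then if b then a else a   (else belongs to the inner if)
Two distinct parse trees for the same string, so the grammar is ambiguous.

Final answer: Yes - the string 'if b then if b then a else a' has two distinct leftmost derivations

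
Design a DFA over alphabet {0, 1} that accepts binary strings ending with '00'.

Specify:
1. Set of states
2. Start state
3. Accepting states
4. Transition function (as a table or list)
One valid DFA (any DFA recognizing the same language is acceptable):
States: {q0, q1, q2}
Start: q0
Accepting: {q2}
Transitions (accepting states marked with *):
State | 0 | 1 | Accepting
-------------------------
q0    | q1 | q0 |  
q1    | q2 | q0 |  
q2    | q2 | q0 | *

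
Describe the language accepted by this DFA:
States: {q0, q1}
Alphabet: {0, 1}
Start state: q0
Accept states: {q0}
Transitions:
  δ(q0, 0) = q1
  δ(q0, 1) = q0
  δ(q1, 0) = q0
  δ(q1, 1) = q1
Analyzing the DFA structure:
Start state: q0
Accept states: {q0}
Interpreting what each state remembers (checking against the transitions):
  q0: an even number of 0s has been read so far
  q1: an odd number of 0s has been read so far
  δ(q0, 0): in q0 (an even number of 0s has been read so far), after reading 0 we have: an odd number of 0s has been read so far → q1
  δ(q0, 1): in q0 (an even number of 0s has been read so far), after reading 1 we have: an even number of 0s has been read so far → q0
  δ(q1, 0): in q1 (an odd number of 0s has been read so far), after reading 0 we have: an even number of 0s has been read so far → q0
  δ(q1, 1): in q1 (an odd number of 0s has been read so far), after reading 1 we have: an odd number of 0s has been read so far → q1
A string is accepted iff it ends in {q0}, i.e. an even number of 0s has been read so far.
Language: All binary strings with an even number of 0s

Final answer: All binary strings with an even number of 0s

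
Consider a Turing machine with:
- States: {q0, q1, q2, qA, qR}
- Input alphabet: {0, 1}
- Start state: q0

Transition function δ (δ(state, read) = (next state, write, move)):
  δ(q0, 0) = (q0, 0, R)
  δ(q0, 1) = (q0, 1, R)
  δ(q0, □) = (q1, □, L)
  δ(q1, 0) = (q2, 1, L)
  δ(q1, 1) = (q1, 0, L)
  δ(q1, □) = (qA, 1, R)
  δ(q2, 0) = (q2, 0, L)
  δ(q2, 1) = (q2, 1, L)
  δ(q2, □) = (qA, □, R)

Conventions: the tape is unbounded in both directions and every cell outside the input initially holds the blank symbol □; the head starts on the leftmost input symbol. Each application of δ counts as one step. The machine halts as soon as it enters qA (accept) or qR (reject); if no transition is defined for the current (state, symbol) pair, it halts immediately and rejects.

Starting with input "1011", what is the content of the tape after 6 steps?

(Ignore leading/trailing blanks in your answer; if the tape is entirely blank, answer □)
Step 0: [q0]1011 (head at position 0)
Step 1: δ(q0, 1) = (q0, 1, R)  ⊢  1[q0]011 (head at position 1)
Step 2: δ(q0, 0) = (q0, 0, R)  ⊢  10[q0]11 (head at position 2)
Step 3: δ(q0, 1) = (q0, 1, R)  ⊢  101[q0]1 (head at position 3)
Step 4: δ(q0, 1) = (q0, 1, R)  ⊢  1011[q0]□ (head at position 4)
Step 5: δ(q0, □) = (q1, □, L)  ⊢  101[q1]1□ (head at position 3)
Step 6: δ(q1, 1) = (q1, 0, L)  ⊢  10[q1]10□ (head at position 2)
Tape after 6 steps (ignoring surrounding blanks): 1010

Final answer: Tape: 1010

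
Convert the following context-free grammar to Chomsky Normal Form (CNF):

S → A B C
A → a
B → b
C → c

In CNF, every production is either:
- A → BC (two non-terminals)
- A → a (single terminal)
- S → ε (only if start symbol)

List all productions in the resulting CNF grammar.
The grammar has no ε-productions or unit productions to eliminate.
A → a is already in CNF (single terminal) – keep it.
B → b is already in CNF (single terminal) – keep it.
C → c is already in CNF (single terminal) – keep it.
S → A B C has 3 symbols on the right: break it into binary productions S → A X0, X0 → B C.
Resulting CNF grammar (5 productions): A → a; B → b; C → c; S → A X0; X0 → B C

Final answer: A → a; B → b; C → c; S → A X0; X0 → B C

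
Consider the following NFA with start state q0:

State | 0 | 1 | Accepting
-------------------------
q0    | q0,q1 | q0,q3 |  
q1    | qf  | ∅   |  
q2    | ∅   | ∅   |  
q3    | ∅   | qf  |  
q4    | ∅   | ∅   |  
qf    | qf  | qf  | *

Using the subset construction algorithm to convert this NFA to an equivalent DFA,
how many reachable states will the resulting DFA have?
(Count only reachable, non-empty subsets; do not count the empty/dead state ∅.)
Start subset: {q0}
{q0}: on 0 → {q0, q1}, on 1 → {q0, q3}
{q0, q1}: on 0 → {q0, q1, qf}, on 1 → {q0, q3}
{q0, q3}: on 0 → {q0, q1}, on 1 → {q0, q3, qf}
{q0, q1, qf}: on 0 → {q0, q1, qf}, on 1 → {q0, q3, qf}
{q0, q3, qf}: on 0 → {q0, q1, qf}, on 1 → {q0, q3, qf}
Reachable non-empty subsets: {q0}, {q0, q1}, {q0, q3}, {q0, q1, qf}, {q0, q3, qf} — 5 in total.

Final answer: 5 states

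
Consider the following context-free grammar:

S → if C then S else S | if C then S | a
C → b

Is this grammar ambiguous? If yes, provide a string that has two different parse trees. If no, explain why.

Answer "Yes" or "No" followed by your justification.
The 'dangling else' can attach to either if. Two leftmost derivations of  if b then if b then a else a:
  (1) S ⇒ if C then S else S ⇒ if b then S else S ⇒ if b then if C then S else S ⇒ if b then if b then S else S ⇒ if b then if b then a else S ⇒ if b then if b then a else a   (else belongs to the outer if)
  (2) S ⇒ if C then S ⇒ if b then S ⇒ if b then if C then S else S ⇒ if b then if b then S else S ⇒ if b then if b then a else S ⇒ if b then if b then a else a   (else belongs to the inner if)
Two distinct parse trees for the same string, so the grammar is ambiguous.

Final answer: Yes - the string 'if b then if b then a else a' has two distinct leftmost derivations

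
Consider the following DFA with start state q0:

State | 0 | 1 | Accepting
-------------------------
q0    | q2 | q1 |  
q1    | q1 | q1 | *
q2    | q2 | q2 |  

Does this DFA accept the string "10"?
Start in q0.
Read '1': q0 → q1
Read '0': q1 → q1
Final state q1 is accepting, so the string is accepted.

Final answer: Yes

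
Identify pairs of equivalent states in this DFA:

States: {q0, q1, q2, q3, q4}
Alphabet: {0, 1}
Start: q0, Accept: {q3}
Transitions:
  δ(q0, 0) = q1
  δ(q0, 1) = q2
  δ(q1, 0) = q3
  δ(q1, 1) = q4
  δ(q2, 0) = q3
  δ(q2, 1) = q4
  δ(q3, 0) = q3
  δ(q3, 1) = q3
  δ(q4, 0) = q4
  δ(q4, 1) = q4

Using the table-filling algorithm:
Round 0 – mark pairs where exactly one state is accepting: (q0,q3), (q1,q3), (q2,q3), (q3,q4)
Round 1 – newly marked: (q0,q1) [on 0: q1 vs q3, already marked]; (q0,q2) [on 0: q1 vs q3, already marked]; (q1,q4) [on 0: q3 vs q4, already marked]; (q2,q4) [on 0: q3 vs q4, already marked]
Round 2 – newly marked: (q0,q4) [on 0: q1 vs q4, already marked]
No further pairs can be marked.
(q1, q2) unmarked: δ(q1,0)=q3, δ(q2,0)=q3; δ(q1,1)=q4, δ(q2,1)=q4 → equivalent
Equivalent pairs: (q1, q2)

Final answer: Equivalent pairs: (q1, q2)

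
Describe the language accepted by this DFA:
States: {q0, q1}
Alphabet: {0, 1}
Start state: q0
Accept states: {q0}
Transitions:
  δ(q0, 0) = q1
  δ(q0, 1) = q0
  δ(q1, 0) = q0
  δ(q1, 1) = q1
Analyzing the DFA structure:
Start state: q0
Accept states: {q0}
Interpreting what each state remembers (checking against the transitions):
  q0: an even number of 0s has been read so far
  q1: an odd number of 0s has been read so far
  δ(q0, 0): in q0 (an even number of 0s has been read so far), after reading 0 we have: an odd number of 0s has been read so far → q1
  δ(q0, 1): in q0 (an even number of 0s has been read so far), after reading 1 we have: an even number of 0s has been read so far → q0
  δ(q1, 0): in q1 (an odd number of 0s has been read so far), after reading 0 we have: an even number of 0s has been read so far → q0
  δ(q1, 1): in q1 (an odd number of 0s has been read so far), after reading 1 we have: an odd number of 0s has been read so far → q1
A string is accepted iff it ends in {q0}, i.e. an even number of 0s has been read so far.
Language: All binary strings with an even number of 0s

Final answer: All binary strings with an even number of 0s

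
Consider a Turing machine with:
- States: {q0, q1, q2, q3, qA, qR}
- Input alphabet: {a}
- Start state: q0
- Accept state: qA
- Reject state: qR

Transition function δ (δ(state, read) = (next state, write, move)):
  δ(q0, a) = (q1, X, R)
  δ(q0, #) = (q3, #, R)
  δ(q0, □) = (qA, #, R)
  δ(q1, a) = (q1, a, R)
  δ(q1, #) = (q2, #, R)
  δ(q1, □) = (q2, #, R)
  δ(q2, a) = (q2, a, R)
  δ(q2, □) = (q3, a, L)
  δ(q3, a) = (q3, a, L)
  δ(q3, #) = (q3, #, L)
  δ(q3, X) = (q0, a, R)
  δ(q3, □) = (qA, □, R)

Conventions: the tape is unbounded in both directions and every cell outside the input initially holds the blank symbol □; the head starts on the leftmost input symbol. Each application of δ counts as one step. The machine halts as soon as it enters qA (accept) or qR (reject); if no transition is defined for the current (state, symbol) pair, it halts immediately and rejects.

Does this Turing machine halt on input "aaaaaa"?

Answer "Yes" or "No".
Trace (configuration after each step, as tape_left[state]tape_right with head position):
Step 0: [q0]aaaaaa (head at position 0)
Step 1: X[q1]aaaaa (head 1)
Step 2: Xa[q1]aaaa (head 2)
Step 3: Xaa[q1]aaa (head 3)
Step 4: Xaaa[q1]aa (head 4)
Step 5: Xaaaa[q1]a (head 5)
Step 6: Xaaaaa[q1]□ (head 6)
Step 7: Xaaaaa#[q2]□ (head 7)
Step 8: Xaaaaa[q3]#a (head 6)
Step 9: Xaaaa[q3]a#a (head 5)
Step 10: Xaaa[q3]aa#a (head 4)
Step 11: Xaa[q3]aaa#a (head 3)
Step 12: Xa[q3]aaaa#a (head 2)
Step 13: X[q3]aaaaa#a (head 1)
Step 14: [q3]Xaaaaa#a (head 0)
Step 15: a[q0]aaaaa#a (head 1)
Step 16: aX[q1]aaaa#a (head 2)
Step 17: aXa[q1]aaa#a (head 3)
Step 18: aXaa[q1]aa#a (head 4)
Step 19: aXaaa[q1]a#a (head 5)
Step 20: aXaaaa[q1]#a (head 6)
Step 21: aXaaaa#[q2]a (head 7)
Step 22: aXaaaa#a[q2]□ (head 8)
Step 23: aXaaaa#[q3]aa (head 7)
Step 24: aXaaaa[q3]#aa (head 6)
Step 25: aXaaa[q3]a#aa (head 5)
Step 26: aXaa[q3]aa#aa (head 4)
Step 27: aXa[q3]aaa#aa (head 3)
Step 28: aX[q3]aaaa#aa (head 2)
Step 29: a[q3]Xaaaa#aa (head 1)
Step 30: aa[q0]aaaa#aa (head 2)
Step 31: aaX[q1]aaa#aa (head 3)
Step 32: aaXa[q1]aa#aa (head 4)
Step 33: aaXaa[q1]a#aa (head 5)
Step 34: aaXaaa[q1]#aa (head 6)
Step 35: aaXaaa#[q2]aa (head 7)
Step 36: aaXaaa#a[q2]a (head 8)
Step 37: aaXaaa#aa[q2]□ (head 9)
Step 38: aaXaaa#a[q3]aa (head 8)
Step 39: aaXaaa#[q3]aaa (head 7)
Step 40: aaXaaa[q3]#aaa (head 6)
Step 41: aaXaa[q3]a#aaa (head 5)
Step 42: aaXa[q3]aa#aaa (head 4)
Step 43: aaX[q3]aaa#aaa (head 3)
Step 44: aa[q3]Xaaa#aaa (head 2)
Step 45: aaa[q0]aaa#aaa (head 3)
Step 46: aaaX[q1]aa#aaa (head 4)
Step 47: aaaXa[q1]a#aaa (head 5)
Step 48: aaaXaa[q1]#aaa (head 6)
Step 49: aaaXaa#[q2]aaa (head 7)
Step 50: aaaXaa#a[q2]aa (head 8)
Step 51: aaaXaa#aa[q2]a (head 9)
Step 52: aaaXaa#aaa[q2]□ (head 10)
Step 53: aaaXaa#aa[q3]aa (head 9)
Step 54: aaaXaa#a[q3]aaa (head 8)
Step 55: aaaXaa#[q3]aaaa (head 7)
Step 56: aaaXaa[q3]#aaaa (head 6)
Step 57: aaaXa[q3]a#aaaa (head 5)
Step 58: aaaX[q3]aa#aaaa (head 4)
Step 59: aaa[q3]Xaa#aaaa (head 3)
Step 60: aaaa[q0]aa#aaaa (head 4)
Step 61: aaaaX[q1]a#aaaa (head 5)
Step 62: aaaaXa[q1]#aaaa (head 6)
Step 63: aaaaXa#[q2]aaaa (head 7)
Step 64: aaaaXa#a[q2]aaa (head 8)
Step 65: aaaaXa#aa[q2]aa (head 9)
Step 66: aaaaXa#aaa[q2]a (head 10)
Step 67: aaaaXa#aaaa[q2]□ (head 11)
Step 68: aaaaXa#aaa[q3]aa (head 10)
Step 69: aaaaXa#aa[q3]aaa (head 9)
Step 70: aaaaXa#a[q3]aaaa (head 8)
Step 71: aaaaXa#[q3]aaaaa (head 7)
Step 72: aaaaXa[q3]#aaaaa (head 6)
Step 73: aaaaX[q3]a#aaaaa (head 5)
Step 74: aaaa[q3]Xa#aaaaa (head 4)
Step 75: aaaaa[q0]a#aaaaa (head 5)
Step 76: aaaaaX[q1]#aaaaa (head 6)
Step 77: aaaaaX#[q2]aaaaa (head 7)
Step 78: aaaaaX#a[q2]aaaa (head 8)
Step 79: aaaaaX#aa[q2]aaa (head 9)
Step 80: aaaaaX#aaa[q2]aa (head 10)
Step 81: aaaaaX#aaaa[q2]a (head 11)
Step 82: aaaaaX#aaaaa[q2]□ (head 12)
Step 83: aaaaaX#aaaa[q3]aa (head 11)
Step 84: aaaaaX#aaa[q3]aaa (head 10)
Step 85: aaaaaX#aa[q3]aaaa (head 9)
Step 86: aaaaaX#a[q3]aaaaa (head 8)
Step 87: aaaaaX#[q3]aaaaaa (head 7)
Step 88: aaaaaX[q3]#aaaaaa (head 6)
Step 89: aaaaa[q3]X#aaaaaa (head 5)
Step 90: aaaaaa[q0]#aaaaaa (head 6)
Step 91: aaaaaa#[q3]aaaaaa (head 7)
Step 92: aaaaaa[q3]#aaaaaa (head 6)
Step 93: aaaaa[q3]a#aaaaaa (head 5)
Step 94: aaaa[q3]aa#aaaaaa (head 4)
Step 95: aaa[q3]aaa#aaaaaa (head 3)
Step 96: aa[q3]aaaa#aaaaaa (head 2)
Step 97: a[q3]aaaaa#aaaaaa (head 1)
Step 98: [q3]aaaaaa#aaaaaa (head 0)
Step 99: [q3]□aaaaaa#aaaaaa (head -1)
Step 100: □[qA]aaaaaa#aaaaaa (head 0)
The machine is in qA, so it halts and accepts.
It halts after 100 steps.

Final answer: Yes - halts after 100 steps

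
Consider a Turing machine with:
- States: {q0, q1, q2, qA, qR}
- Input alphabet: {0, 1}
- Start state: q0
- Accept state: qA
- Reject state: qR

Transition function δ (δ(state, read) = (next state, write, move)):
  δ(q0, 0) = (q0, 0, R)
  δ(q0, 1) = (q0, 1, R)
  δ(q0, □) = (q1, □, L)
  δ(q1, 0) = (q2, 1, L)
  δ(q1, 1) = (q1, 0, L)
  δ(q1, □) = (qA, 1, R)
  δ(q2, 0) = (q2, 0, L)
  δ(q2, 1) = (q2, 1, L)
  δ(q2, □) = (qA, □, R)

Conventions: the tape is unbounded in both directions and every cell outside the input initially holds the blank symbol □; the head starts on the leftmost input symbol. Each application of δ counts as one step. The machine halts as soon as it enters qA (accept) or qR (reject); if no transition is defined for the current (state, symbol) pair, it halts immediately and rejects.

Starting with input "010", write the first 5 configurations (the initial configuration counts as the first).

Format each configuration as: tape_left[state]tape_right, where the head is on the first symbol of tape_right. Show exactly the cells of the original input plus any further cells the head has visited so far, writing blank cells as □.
Step 0: [q0]010 (head at position 0)
Step 1: δ(q0, 0) = (q0, 0, R)  ⊢  0[q0]10 (head at position 1)
Step 2: δ(q0, 1) = (q0, 1, R)  ⊢  01[q0]0 (head at position 2)
Step 3: δ(q0, 0) = (q0, 0, R)  ⊢  010[q0]□ (head at position 3)
Step 4: δ(q0, □) = (q1, □, L)  ⊢  01[q1]0□ (head at position 2)

Final answer: [q0]010 ⊢ 0[q0]10 ⊢ 01[q0]0 ⊢ 010[q0]□ ⊢ 01[q1]0□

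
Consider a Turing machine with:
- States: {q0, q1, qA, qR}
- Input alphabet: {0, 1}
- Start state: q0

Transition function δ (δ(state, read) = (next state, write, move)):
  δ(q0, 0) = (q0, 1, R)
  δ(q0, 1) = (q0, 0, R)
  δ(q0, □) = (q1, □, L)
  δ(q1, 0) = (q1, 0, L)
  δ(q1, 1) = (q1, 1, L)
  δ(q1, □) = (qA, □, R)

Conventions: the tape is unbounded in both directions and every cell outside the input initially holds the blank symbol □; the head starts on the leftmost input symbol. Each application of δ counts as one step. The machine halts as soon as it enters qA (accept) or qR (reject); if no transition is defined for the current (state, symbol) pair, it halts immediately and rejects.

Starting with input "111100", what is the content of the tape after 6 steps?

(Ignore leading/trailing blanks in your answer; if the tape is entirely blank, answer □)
Step 0: [q0]111100 (head at position 0)
Step 1: δ(q0, 1) = (q0, 0, R)  ⊢  0[q0]11100 (head at position 1)
Step 2: δ(q0, 1) = (q0, 0, R)  ⊢  00[q0]1100 (head at position 2)
Step 3: δ(q0, 1) = (q0, 0, R)  ⊢  000[q0]100 (head at position 3)
Step 4: δ(q0, 1) = (q0, 0, R)  ⊢  0000[q0]00 (head at position 4)
Step 5: δ(q0, 0) = (q0, 1, R)  ⊢  00001[q0]0 (head at position 5)
Step 6: δ(q0, 0) = (q0, 1, R)  ⊢  000011[q0]□ (head at position 6)
Tape after 6 steps (ignoring surrounding blanks): 000011

Final answer: Tape: 000011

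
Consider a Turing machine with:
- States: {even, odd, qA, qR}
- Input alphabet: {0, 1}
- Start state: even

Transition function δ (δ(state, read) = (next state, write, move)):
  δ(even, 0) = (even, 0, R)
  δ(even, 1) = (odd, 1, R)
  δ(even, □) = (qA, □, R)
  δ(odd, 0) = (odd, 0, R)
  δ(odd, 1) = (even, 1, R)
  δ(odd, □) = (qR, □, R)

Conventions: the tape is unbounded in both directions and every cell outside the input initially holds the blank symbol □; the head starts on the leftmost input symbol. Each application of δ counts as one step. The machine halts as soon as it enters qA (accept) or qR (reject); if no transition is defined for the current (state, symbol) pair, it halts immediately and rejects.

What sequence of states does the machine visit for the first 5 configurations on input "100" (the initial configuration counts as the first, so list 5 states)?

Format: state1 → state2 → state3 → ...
Step 0: [even]100 (head at position 0)
Step 1: δ(even, 1) = (odd, 1, R)  ⊢  1[odd]00 (head at position 1)
Step 2: δ(odd, 0) = (odd, 0, R)  ⊢  10[odd]0 (head at position 2)
Step 3: δ(odd, 0) = (odd, 0, R)  ⊢  100[odd]□ (head at position 3)
Step 4: δ(odd, □) = (qR, □, R)  ⊢  100□[qR]□ (head at position 4)
Reading off the states of these 5 configurations: even → odd → odd → odd → qR

Final answer: even → odd → odd → odd → qR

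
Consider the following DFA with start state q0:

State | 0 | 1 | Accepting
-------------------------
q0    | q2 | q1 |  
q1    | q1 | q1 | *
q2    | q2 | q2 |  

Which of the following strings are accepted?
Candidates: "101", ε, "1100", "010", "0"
"101": q0 → q1 → q1 → q1; q1 is accepting → accepted
ε: q0; q0 is not accepting → rejected
"1100": q0 → q1 → q1 → q1 → q1; q1 is accepting → accepted
"010": q0 → q2 → q2 → q2; q2 is not accepting → rejected
"0": q0 → q2; q2 is not accepting → rejected

Final answer: "101", "1100"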